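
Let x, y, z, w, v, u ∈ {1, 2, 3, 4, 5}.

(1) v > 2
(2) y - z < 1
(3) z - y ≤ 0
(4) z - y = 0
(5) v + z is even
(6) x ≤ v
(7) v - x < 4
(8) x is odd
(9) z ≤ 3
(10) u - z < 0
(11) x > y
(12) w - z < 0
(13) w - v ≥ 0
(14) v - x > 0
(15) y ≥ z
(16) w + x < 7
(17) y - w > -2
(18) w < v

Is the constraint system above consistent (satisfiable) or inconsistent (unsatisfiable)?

Unsatisfiable

Constraints 3, 11, 12, 13, and 14 give x < v, v ≤ w, w < z, z ≤ y, y < x. Chaining: x < v ≤ w < z ≤ y < x, which forces x < x — impossible.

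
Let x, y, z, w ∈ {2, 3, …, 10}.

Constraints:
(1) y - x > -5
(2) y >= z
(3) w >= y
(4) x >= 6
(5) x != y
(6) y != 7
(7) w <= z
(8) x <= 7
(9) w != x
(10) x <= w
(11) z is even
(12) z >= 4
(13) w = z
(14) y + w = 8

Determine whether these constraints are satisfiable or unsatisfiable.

From constraints 2 and 12: y ≥ z ≥ 4. From constraints 4 and 10: w ≥ x ≥ 6. Hence y + w ≥ 10. But constraint 14 requires y + w = 8, and 8 < 10. Contradiction.

Unsatisfiable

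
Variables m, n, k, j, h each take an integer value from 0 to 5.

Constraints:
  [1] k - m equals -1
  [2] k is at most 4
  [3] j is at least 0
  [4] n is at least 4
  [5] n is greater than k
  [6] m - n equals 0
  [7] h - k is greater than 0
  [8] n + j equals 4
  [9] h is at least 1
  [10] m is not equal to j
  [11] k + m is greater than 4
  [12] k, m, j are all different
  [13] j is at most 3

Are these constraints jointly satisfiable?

The assignment m = 4, n = 4, k = 3, j = 0, h = 5 works:
  constraint 1 holds since k - m = -1.
  constraint 6 holds since m - n = 0.
  constraint 7 holds since h - k = 2.
The rest check out directly.

Satisfiable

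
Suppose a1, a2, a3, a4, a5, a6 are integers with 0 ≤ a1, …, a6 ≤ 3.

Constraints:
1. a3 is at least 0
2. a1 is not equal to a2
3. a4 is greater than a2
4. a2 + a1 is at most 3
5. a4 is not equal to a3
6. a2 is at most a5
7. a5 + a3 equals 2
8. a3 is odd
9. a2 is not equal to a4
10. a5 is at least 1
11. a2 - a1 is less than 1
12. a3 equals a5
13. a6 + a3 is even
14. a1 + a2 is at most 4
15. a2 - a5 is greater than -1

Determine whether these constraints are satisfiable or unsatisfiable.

Satisfiable

The assignment a1 = 2, a2 = 1, a3 = 1, a4 = 2, a5 = 1, a6 = 1 works:
  constraint 4 holds since a2 + a1 = 3.
  constraint 7 holds since a5 + a3 = 2.
The rest check out directly.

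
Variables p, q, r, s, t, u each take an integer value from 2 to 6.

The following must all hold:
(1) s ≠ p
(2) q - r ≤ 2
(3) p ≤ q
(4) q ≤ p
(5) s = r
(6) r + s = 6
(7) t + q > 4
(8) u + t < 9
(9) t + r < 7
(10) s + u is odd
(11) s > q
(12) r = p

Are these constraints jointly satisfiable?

From constraints 5 and 12, s = r = p, so s = p. But constraint 1 says s ≠ p. Contradiction.

Unsatisfiable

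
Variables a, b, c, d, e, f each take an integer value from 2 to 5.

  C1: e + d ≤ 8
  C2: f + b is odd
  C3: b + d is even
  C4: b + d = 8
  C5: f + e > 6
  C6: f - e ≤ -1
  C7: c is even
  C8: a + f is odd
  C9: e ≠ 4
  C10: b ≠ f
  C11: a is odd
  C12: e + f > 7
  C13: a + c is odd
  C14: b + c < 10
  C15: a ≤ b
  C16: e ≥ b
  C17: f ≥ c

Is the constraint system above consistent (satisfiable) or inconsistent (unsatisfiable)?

The assignment a = 5, b = 5, c = 4, d = 3, e = 5, f = 4 works:
  constraint 1 holds since e + d = 8.
  constraint 4 holds since b + d = 8.
The rest check out directly.

Satisfiable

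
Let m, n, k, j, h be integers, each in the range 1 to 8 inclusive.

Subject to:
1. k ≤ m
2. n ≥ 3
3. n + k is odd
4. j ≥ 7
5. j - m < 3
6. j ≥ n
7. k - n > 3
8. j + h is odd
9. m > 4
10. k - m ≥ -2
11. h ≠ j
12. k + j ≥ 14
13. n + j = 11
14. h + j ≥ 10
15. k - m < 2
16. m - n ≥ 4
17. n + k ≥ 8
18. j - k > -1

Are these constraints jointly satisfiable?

Satisfiable

Take m = 8, n = 3, k = 8, j = 8, h = 3. Then constraint 5: j - m = 0; constraint 7: k - n = 5, and every other listed constraint is also met.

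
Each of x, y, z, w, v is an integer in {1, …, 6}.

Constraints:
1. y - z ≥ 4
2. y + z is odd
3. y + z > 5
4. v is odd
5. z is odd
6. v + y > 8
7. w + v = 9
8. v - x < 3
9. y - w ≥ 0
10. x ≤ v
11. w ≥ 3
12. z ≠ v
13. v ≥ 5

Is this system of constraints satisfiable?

Setting (x, y, z, w, v) = (5, 6, 1, 4, 5) satisfies everything: constraint 1: y - z = 5; constraint 3: y + z = 7; constraint 6: v + y = 11, and the others follow.

Satisfiable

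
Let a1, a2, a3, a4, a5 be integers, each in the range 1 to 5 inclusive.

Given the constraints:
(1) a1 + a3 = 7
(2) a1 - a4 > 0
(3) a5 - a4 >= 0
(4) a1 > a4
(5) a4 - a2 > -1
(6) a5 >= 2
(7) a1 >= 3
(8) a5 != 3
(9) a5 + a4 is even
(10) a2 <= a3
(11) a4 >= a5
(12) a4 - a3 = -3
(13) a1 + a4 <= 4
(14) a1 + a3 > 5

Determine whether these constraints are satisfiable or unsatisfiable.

Unsatisfiable

From constraint 7: a1 ≥ 3. From constraints 6 and 11: a4 ≥ a5 ≥ 2. Hence a1 + a4 ≥ 5. But constraint 13 requires a1 + a4 ≤ 4, and 4 < 5. Contradiction.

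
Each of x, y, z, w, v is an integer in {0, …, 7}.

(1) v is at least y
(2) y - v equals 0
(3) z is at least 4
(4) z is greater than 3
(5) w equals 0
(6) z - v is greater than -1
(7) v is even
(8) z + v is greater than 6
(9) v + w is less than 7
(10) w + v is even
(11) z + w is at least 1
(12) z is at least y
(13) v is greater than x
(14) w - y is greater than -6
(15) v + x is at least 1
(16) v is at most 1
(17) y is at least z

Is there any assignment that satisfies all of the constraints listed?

From constraints 3 and 17: y ≥ z and z ≥ 4, so y ≥ 4. From constraints 1 and 16: y ≤ v and v ≤ 1, so y ≤ 1. But 1 < 4, so no value of y works.

Unsatisfiable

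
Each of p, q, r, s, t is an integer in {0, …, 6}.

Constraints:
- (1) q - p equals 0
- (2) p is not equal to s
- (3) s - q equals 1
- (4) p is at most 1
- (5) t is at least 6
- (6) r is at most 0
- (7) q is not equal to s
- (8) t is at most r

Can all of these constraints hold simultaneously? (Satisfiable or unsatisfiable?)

Unsatisfiable

From constraints 5 and 8: r ≥ t and t ≥ 6, so r ≥ 6. From constraint 6: r ≤ 0. But 0 < 6, so no value of r works.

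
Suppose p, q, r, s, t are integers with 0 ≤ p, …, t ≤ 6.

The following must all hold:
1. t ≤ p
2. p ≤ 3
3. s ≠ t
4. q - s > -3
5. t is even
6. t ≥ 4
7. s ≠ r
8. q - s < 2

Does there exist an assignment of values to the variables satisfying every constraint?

Unsatisfiable

From constraint 6: t ≥ 4. From constraints 1 and 2: t ≤ p and p ≤ 3, so t ≤ 3. But 3 < 4, so no value of t works.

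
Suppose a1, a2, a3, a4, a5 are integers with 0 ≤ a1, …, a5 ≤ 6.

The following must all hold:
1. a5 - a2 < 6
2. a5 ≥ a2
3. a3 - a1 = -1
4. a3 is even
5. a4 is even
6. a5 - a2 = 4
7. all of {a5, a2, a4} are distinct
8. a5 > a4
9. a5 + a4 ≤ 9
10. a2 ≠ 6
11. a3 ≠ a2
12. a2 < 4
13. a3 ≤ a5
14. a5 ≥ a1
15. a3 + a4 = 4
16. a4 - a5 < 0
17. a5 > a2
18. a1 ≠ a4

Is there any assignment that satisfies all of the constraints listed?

Satisfiable

Setting (a1, a2, a3, a4, a5) = (3, 1, 2, 2, 5) satisfies everything: constraint 1: a5 - a2 = 4; constraint 3: a3 - a1 = -1, and the others follow.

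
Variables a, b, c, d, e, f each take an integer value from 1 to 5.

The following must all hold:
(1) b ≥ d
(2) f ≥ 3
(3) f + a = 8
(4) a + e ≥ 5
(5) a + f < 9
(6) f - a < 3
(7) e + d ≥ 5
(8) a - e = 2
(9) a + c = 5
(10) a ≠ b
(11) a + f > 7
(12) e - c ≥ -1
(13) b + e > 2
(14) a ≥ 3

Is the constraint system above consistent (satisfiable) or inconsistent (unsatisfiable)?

The assignment a = 4, b = 3, c = 1, d = 3, e = 2, f = 4 works:
  constraint 3 holds since f + a = 8.
  constraint 4 holds since a + e = 6.
The rest check out directly.

Satisfiable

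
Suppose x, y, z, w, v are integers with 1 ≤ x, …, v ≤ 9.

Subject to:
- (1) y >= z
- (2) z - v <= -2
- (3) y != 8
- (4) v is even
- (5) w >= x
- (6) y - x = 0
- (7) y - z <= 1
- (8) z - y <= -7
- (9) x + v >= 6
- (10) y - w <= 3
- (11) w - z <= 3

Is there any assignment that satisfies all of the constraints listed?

Unsatisfiable

Constraints 8, 10, and 11 give w − y ≥ -3, y − z ≥ 7, z − w ≥ -3.
Adding all 3 inequalities: the left sides telescope to 0, and the right sides sum to (-3) + 7 + (-3) = 1. So 0 ≥ 1, which is false.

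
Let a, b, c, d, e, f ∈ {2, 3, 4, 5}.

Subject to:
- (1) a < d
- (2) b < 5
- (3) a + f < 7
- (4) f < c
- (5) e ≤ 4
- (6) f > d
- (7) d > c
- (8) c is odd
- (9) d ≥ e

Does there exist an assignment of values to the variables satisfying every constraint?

Unsatisfiable

Constraints 4, 6, and 7 give d < f, f < c, c < d. Chaining: d < f < c < d, which forces d < d — impossible.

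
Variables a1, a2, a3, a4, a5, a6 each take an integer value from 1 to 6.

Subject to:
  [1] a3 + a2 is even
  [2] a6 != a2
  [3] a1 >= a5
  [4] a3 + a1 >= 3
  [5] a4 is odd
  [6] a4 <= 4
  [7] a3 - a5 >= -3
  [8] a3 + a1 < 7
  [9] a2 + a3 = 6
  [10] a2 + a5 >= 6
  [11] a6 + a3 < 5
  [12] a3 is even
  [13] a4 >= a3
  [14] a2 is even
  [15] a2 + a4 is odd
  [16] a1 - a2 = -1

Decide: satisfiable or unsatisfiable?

One satisfying assignment is a1 = 3, a2 = 4, a3 = 2, a4 = 3, a5 = 3, a6 = 1.
For the less obvious constraints — constraint 4: a3 + a1 = 5; constraint 7: a3 - a5 = -1; constraint 8: a3 + a1 = 5 — and the others hold by inspection.

Satisfiable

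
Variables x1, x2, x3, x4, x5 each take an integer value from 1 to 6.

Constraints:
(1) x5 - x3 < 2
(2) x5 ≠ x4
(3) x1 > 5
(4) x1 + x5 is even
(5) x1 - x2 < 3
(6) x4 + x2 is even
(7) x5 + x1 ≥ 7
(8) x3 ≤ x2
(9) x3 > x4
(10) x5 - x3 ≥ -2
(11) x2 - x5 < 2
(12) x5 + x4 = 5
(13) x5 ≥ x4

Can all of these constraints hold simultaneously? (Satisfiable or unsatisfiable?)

Satisfiable

Setting (x1, x2, x3, x4, x5) = (6, 5, 4, 1, 4) satisfies everything: constraint 1: x5 - x3 = 0; constraint 5: x1 - x2 = 1; constraint 7: x5 + x1 = 10, and the others follow.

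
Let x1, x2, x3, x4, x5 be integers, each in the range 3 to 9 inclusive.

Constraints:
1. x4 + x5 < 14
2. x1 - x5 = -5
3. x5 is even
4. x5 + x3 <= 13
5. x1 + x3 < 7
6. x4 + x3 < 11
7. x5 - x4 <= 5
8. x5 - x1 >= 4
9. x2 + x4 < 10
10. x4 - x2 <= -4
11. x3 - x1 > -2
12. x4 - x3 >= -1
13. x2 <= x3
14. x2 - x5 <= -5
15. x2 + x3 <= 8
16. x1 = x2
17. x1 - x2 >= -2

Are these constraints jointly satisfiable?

Constraints 7, 8, 10, and 17 give x4 − x5 ≥ -5, x5 − x1 ≥ 4, x1 − x2 ≥ -2, x2 − x4 ≥ 4.
Adding all 4 inequalities: the left sides telescope to 0, and the right sides sum to (-5) + 4 + (-2) + 4 = 1. So 0 ≥ 1, which is false.

Unsatisfiable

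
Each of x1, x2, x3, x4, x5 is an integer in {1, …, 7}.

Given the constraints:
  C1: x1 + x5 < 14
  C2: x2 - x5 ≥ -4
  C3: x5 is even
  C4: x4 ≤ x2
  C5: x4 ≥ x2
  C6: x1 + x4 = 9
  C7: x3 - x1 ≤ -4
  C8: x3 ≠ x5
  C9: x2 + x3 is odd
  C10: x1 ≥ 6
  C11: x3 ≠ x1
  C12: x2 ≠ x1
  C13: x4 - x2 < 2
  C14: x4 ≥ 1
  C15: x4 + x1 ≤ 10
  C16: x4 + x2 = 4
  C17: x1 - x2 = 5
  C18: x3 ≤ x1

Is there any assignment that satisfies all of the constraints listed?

Satisfiable

Take x1 = 7, x2 = 2, x3 = 3, x4 = 2, x5 = 6. Then constraint 1: x1 + x5 = 13; constraint 2: x2 - x5 = -4, and every other listed constraint is also met.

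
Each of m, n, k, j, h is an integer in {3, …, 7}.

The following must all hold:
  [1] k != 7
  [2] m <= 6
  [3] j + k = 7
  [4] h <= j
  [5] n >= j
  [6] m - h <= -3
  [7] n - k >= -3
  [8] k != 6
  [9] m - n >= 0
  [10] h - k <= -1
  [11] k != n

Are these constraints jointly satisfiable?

Unsatisfiable

Constraints 6, 7, 9, and 10 give h − m ≥ 3, m − n ≥ 0, n − k ≥ -3, k − h ≥ 1.
Adding all 4 inequalities: the left sides telescope to 0, and the right sides sum to 3 + 0 + (-3) + 1 = 1. So 0 ≥ 1, which is false.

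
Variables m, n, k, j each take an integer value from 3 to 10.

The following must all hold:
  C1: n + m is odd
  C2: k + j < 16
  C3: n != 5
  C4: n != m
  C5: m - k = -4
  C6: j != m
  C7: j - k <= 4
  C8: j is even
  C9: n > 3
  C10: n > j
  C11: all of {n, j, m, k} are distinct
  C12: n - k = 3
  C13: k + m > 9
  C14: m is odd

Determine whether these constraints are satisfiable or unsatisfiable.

The assignment m = 3, n = 10, k = 7, j = 8 works:
  constraint 2 holds since k + j = 15.
  constraint 5 holds since m - k = -4.
The rest check out directly.

Satisfiable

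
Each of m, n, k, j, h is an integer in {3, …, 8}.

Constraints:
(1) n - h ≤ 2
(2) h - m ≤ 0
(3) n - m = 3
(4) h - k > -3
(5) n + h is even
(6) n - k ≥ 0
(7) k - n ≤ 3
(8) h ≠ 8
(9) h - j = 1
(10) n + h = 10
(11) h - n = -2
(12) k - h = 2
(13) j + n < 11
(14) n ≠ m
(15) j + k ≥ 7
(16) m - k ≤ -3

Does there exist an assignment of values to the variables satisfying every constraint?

Constraints 1, 2, 6, and 16 give n − k ≥ 0, k − m ≥ 3, m − h ≥ 0, h − n ≥ -2.
Adding all 4 inequalities: the left sides telescope to 0, and the right sides sum to 0 + 3 + 0 + (-2) = 1. So 0 ≥ 1, which is false.

Unsatisfiable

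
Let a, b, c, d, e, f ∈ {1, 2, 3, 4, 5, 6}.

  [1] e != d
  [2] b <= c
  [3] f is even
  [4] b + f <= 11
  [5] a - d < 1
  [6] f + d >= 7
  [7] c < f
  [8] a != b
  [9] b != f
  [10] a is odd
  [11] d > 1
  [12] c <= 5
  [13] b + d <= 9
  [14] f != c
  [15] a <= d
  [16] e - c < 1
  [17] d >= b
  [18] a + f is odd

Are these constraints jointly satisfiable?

One satisfying assignment is a = 3, b = 4, c = 4, d = 4, e = 2, f = 6.
For the less obvious constraints — constraint 4: b + f = 10; constraint 5: a - d = -1 — and the others hold by inspection.

Satisfiable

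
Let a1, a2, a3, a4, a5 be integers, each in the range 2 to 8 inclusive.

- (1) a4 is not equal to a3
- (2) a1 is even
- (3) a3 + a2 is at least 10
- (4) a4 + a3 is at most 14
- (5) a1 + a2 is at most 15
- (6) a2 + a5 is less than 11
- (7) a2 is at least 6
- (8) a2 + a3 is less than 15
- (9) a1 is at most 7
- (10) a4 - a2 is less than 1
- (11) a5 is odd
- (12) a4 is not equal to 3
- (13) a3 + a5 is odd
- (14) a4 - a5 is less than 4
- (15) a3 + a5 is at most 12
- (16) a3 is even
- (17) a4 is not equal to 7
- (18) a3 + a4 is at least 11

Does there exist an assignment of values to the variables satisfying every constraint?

One satisfying assignment is a1 = 6, a2 = 6, a3 = 6, a4 = 5, a5 = 3.
For the less obvious constraints — constraint 3: a3 + a2 = 12; constraint 4: a4 + a3 = 11; constraint 5: a1 + a2 = 12 — and the others hold by inspection.

Satisfiable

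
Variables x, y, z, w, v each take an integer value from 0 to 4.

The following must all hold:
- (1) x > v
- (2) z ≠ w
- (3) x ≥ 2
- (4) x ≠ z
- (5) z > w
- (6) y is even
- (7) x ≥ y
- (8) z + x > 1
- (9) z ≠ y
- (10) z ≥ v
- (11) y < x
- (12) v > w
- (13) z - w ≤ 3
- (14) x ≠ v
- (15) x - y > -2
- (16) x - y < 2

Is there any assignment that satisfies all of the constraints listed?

Take x = 3, y = 2, z = 1, w = 0, v = 1. Then constraint 8: z + x = 4; constraint 13: z - w = 1; constraint 15: x - y = 1, and every other listed constraint is also met.

Satisfiable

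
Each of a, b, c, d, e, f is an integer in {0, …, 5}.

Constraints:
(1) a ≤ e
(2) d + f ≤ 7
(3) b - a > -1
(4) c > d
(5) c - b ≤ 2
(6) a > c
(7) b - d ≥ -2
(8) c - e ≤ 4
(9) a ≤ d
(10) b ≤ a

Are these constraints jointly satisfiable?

Constraints 4, 6, and 9 give c < a, a ≤ d, d < c. Chaining: c < a ≤ d < c, which forces c < c — impossible.

Unsatisfiable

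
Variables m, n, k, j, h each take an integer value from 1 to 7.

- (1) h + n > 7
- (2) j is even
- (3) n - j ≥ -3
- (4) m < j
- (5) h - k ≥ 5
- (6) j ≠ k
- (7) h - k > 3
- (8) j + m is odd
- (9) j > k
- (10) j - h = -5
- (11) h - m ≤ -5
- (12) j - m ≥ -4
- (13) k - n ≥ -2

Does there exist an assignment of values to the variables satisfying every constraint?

Unsatisfiable

Constraints 3, 5, 11, 12, and 13 give h − k ≥ 5, k − n ≥ -2, n − j ≥ -3, j − m ≥ -4, m − h ≥ 5.
Adding all 5 inequalities: the left sides telescope to 0, and the right sides sum to 5 + (-2) + (-3) + (-4) + 5 = 1. So 0 ≥ 1, which is false.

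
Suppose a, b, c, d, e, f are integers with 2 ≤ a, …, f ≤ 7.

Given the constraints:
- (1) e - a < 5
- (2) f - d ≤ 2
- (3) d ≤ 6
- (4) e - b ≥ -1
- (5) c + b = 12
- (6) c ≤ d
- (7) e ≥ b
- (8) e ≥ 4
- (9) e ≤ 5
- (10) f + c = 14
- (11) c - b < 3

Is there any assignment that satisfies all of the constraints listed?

From constraints 3 and 6: c ≤ d ≤ 6. From constraints 7 and 9: b ≤ e ≤ 5. Hence c + b ≤ 11. But constraint 5 requires c + b = 12, and 12 > 11. Contradiction.

Unsatisfiable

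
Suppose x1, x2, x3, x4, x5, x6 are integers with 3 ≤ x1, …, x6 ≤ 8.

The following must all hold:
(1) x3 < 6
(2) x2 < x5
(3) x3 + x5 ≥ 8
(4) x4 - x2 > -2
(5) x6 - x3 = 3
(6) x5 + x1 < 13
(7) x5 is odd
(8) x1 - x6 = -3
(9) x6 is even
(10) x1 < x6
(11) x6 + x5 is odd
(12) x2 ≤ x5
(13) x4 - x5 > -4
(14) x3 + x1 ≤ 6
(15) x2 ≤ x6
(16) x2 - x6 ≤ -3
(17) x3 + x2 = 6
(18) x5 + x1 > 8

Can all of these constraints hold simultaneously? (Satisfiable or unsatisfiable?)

Setting (x1, x2, x3, x4, x5, x6) = (3, 3, 3, 4, 7, 6) satisfies everything: constraint 3: x3 + x5 = 10; constraint 4: x4 - x2 = 1, and the others follow.

Satisfiable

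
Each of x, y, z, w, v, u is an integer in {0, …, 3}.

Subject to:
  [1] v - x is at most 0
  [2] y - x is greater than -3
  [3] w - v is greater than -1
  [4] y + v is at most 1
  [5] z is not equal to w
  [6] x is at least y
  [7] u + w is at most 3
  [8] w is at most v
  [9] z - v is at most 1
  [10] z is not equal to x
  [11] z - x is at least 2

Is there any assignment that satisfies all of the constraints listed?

Constraints 1, 9, and 11 give v − z ≥ -1, z − x ≥ 2, x − v ≥ 0.
Adding all 3 inequalities: the left sides telescope to 0, and the right sides sum to (-1) + 2 + 0 = 1. So 0 ≥ 1, which is false.

Unsatisfiable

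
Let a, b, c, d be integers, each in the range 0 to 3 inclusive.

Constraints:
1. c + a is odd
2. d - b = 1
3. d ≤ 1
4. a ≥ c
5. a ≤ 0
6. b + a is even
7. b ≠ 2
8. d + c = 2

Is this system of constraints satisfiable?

Unsatisfiable

From constraint 3: d ≤ 1. From constraints 4 and 5: c ≤ a ≤ 0. Hence d + c ≤ 1. But constraint 8 requires d + c = 2, and 2 > 1. Contradiction.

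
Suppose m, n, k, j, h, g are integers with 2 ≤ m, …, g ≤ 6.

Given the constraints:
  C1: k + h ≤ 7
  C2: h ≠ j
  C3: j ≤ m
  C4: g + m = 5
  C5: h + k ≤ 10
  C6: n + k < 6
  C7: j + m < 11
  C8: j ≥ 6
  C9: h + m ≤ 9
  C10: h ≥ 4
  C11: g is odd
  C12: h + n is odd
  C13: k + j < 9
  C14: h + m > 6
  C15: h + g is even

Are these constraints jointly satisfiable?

From constraint 10: h ≥ 4. From constraints 3 and 8: m ≥ j ≥ 6. Hence h + m ≥ 10. But constraint 9 requires h + m ≤ 9, and 9 < 10. Contradiction.

Unsatisfiable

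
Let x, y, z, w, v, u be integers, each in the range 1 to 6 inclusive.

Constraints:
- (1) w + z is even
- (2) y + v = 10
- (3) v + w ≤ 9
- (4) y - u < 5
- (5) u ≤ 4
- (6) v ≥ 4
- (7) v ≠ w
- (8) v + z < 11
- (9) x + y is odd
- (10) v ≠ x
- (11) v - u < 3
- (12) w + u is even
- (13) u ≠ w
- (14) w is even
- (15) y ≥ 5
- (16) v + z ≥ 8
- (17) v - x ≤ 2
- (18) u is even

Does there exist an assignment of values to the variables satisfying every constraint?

Satisfiable

Setting (x, y, z, w, v, u) = (5, 6, 4, 2, 4, 4) satisfies everything: constraint 2: y + v = 10; constraint 3: v + w = 6, and the others follow.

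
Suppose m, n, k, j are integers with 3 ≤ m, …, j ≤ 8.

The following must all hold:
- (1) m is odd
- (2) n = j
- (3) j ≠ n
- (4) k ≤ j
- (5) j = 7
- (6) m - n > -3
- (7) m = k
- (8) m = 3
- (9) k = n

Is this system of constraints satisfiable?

Unsatisfiable

Constraint 8 fixes m = 3 and constraint 5 fixes j = 7. Constraints 2, 7, and 9 give m = k = n = j, so m = j. But 3 ≠ 7 — contradiction.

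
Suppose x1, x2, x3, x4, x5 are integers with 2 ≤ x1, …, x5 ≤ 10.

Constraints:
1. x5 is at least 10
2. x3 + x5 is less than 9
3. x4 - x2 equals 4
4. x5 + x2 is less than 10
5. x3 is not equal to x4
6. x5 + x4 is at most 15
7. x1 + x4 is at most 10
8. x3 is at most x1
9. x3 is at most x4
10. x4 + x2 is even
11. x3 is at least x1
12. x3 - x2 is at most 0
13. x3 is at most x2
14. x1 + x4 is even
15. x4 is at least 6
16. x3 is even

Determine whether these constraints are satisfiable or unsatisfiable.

From constraint 1: x5 ≥ 10. From constraint 15: x4 ≥ 6. Hence x5 + x4 ≥ 16. But constraint 6 requires x5 + x4 ≤ 15, and 15 < 16. Contradiction.

Unsatisfiable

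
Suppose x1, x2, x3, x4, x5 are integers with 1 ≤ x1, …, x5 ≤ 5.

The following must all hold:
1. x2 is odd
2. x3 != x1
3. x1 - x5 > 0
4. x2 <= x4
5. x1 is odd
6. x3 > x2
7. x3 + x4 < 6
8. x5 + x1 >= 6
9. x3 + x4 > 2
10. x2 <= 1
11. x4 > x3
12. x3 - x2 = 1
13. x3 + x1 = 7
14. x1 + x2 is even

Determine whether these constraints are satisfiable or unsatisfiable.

Satisfiable

The assignment x1 = 5, x2 = 1, x3 = 2, x4 = 3, x5 = 2 works:
  constraint 3 holds since x1 - x5 = 3.
  constraint 7 holds since x3 + x4 = 5.
The rest check out directly.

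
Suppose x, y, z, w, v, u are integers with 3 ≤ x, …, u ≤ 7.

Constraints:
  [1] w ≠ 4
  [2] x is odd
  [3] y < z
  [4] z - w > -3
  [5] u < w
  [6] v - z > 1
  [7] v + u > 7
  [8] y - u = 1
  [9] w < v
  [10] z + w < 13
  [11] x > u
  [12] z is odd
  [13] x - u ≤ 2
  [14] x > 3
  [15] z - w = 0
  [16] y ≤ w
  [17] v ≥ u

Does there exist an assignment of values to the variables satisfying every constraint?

Satisfiable

Setting (x, y, z, w, v, u) = (5, 4, 5, 5, 7, 3) satisfies everything: constraint 4: z - w = 0; constraint 6: v - z = 2; constraint 7: v + u = 10, and the others follow.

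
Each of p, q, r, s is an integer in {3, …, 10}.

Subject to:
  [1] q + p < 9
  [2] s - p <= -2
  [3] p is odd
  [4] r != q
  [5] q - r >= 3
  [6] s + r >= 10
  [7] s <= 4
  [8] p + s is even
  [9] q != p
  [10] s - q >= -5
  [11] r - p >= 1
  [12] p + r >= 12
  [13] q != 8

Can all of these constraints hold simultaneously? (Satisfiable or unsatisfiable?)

Unsatisfiable

Constraints 2, 5, 10, and 11 give s − q ≥ -5, q − r ≥ 3, r − p ≥ 1, p − s ≥ 2.
Adding all 4 inequalities: the left sides telescope to 0, and the right sides sum to (-5) + 3 + 1 + 2 = 1. So 0 ≥ 1, which is false.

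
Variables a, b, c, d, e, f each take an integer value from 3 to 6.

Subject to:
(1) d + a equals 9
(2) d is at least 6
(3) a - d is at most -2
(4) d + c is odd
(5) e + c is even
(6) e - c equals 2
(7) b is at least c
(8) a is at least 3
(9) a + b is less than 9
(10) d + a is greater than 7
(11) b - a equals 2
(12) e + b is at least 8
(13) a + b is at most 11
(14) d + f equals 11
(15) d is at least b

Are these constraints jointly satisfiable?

Satisfiable

Take a = 3, b = 5, c = 3, d = 6, e = 5, f = 5. Then constraint 1: d + a = 9; constraint 3: a - d = -3, and every other listed constraint is also met.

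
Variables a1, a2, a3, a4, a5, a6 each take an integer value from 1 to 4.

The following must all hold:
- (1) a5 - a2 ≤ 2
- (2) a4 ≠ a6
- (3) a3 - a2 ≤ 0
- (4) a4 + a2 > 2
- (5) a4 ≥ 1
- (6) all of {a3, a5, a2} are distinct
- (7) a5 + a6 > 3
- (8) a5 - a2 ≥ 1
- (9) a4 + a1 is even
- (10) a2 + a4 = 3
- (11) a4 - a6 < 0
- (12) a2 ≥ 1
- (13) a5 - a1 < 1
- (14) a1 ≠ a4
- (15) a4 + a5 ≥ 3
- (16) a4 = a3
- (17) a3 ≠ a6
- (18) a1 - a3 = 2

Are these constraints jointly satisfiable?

Satisfiable

Setting (a1, a2, a3, a4, a5, a6) = (3, 2, 1, 1, 3, 2) satisfies everything: constraint 1: a5 - a2 = 1; constraint 3: a3 - a2 = -1; constraint 4: a4 + a2 = 3, and the others follow.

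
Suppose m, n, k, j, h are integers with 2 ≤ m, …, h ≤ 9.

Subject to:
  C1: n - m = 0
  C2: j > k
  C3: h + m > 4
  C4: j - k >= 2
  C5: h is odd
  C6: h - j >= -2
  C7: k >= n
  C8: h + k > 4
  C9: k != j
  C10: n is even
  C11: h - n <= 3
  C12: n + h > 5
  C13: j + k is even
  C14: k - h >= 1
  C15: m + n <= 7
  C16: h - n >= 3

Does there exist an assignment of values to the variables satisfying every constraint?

Constraints 4, 6, and 14 give k − h ≥ 1, h − j ≥ -2, j − k ≥ 2.
Adding all 3 inequalities: the left sides telescope to 0, and the right sides sum to 1 + (-2) + 2 = 1. So 0 ≥ 1, which is false.

Unsatisfiable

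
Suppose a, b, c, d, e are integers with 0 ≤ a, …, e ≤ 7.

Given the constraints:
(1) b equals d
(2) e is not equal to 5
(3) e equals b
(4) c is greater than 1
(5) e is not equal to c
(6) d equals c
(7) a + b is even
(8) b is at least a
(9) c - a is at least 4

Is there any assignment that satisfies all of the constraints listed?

From constraints 1, 3, and 6, e = b = d = c, so e = c. But constraint 5 says e ≠ c. Contradiction.

Unsatisfiable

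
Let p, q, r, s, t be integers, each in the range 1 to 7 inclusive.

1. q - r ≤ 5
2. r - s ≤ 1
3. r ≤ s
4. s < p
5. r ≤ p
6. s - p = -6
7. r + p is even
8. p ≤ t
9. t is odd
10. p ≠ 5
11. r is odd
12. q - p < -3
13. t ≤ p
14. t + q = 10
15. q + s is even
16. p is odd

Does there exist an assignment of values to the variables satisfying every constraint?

Satisfiable

The assignment p = 7, q = 3, r = 1, s = 1, t = 7 works:
  constraint 1 holds since q - r = 2.
  constraint 2 holds since r - s = 0.
  constraint 6 holds since s - p = -6.
The rest check out directly.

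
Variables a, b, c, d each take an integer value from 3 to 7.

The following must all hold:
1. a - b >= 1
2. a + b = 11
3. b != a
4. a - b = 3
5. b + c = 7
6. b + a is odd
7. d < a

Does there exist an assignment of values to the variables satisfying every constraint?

Satisfiable

Take a = 7, b = 4, c = 3, d = 3. Then constraint 1: a - b = 3; constraint 2: a + b = 11, and every other listed constraint is also met.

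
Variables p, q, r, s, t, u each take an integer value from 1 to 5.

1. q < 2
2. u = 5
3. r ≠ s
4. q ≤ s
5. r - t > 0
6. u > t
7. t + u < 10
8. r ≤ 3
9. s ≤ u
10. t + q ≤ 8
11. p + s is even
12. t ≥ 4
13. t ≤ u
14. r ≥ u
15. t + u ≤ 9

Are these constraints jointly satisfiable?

Unsatisfiable

From constraints 12 and 13: u ≥ t and t ≥ 4, so u ≥ 4. From constraints 8 and 14: u ≤ r and r ≤ 3, so u ≤ 3. But 3 < 4, so no value of u works.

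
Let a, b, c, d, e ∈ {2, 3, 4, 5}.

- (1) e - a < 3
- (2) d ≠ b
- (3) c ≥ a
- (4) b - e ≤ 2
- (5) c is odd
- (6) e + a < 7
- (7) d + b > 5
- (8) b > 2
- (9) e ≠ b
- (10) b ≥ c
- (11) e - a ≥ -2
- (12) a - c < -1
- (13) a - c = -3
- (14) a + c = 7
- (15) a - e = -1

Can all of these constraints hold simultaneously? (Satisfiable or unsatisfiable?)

Satisfiable

The assignment a = 2, b = 5, c = 5, d = 3, e = 3 works:
  constraint 1 holds since e - a = 1.
  constraint 4 holds since b - e = 2.
  constraint 6 holds since e + a = 5.
The rest check out directly.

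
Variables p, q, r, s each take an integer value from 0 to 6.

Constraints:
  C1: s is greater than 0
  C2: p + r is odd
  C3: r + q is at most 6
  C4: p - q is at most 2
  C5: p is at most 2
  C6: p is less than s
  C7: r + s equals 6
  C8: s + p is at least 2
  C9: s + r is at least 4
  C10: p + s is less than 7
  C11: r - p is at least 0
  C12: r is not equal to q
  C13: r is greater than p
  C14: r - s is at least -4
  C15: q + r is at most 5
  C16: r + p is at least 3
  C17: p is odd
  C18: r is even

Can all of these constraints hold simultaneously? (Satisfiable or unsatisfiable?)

Try p = 1, q = 1, r = 2, s = 4.
Check constraint 3: r + q = 3; constraint 4: p - q = 0. The remaining constraints are straightforward to verify.

Satisfiable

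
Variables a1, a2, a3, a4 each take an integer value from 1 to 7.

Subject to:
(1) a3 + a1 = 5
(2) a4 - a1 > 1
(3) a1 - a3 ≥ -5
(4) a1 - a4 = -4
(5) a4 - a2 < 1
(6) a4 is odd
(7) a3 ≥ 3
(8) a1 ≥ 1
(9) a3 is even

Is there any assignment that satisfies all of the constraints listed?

One satisfying assignment is a1 = 1, a2 = 5, a3 = 4, a4 = 5.
For the less obvious constraints — constraint 1: a3 + a1 = 5; constraint 2: a4 - a1 = 4; constraint 3: a1 - a3 = -3 — and the others hold by inspection.

Satisfiable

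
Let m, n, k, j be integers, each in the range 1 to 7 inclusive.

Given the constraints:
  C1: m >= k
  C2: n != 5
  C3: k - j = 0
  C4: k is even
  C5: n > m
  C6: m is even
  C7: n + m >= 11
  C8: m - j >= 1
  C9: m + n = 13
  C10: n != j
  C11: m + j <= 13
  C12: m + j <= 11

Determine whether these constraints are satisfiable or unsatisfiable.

Satisfiable

Take m = 6, n = 7, k = 4, j = 4. Then constraint 3: k - j = 0; constraint 7: n + m = 13, and every other listed constraint is also met.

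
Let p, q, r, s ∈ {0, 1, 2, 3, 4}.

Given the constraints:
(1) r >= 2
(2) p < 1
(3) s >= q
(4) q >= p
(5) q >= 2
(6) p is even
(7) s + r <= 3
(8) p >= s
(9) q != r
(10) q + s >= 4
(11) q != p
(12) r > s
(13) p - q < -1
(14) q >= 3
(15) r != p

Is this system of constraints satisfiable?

From constraints 3 and 14: s ≥ q ≥ 3. From constraint 1: r ≥ 2. Hence s + r ≥ 5. But constraint 7 requires s + r ≤ 3, and 3 < 5. Contradiction.

Unsatisfiable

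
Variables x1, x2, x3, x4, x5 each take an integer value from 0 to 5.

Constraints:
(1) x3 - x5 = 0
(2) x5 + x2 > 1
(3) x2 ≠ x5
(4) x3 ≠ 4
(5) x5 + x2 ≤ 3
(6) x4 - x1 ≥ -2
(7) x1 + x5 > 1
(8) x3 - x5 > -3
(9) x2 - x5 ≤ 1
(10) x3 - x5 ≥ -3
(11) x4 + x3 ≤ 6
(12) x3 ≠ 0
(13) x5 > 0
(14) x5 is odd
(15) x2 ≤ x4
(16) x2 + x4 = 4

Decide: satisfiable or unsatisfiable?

One satisfying assignment is x1 = 2, x2 = 2, x3 = 1, x4 = 2, x5 = 1.
For the less obvious constraints — constraint 1: x3 - x5 = 0; constraint 2: x5 + x2 = 3; constraint 5: x5 + x2 = 3 — and the others hold by inspection.

Satisfiable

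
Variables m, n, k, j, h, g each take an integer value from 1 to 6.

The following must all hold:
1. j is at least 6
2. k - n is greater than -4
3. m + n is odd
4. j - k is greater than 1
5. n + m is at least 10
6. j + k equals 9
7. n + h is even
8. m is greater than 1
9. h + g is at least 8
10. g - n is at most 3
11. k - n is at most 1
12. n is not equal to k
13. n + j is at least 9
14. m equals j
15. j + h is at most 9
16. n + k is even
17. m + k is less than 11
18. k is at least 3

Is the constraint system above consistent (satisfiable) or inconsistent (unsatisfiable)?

Satisfiable

Try m = 6, n = 5, k = 3, j = 6, h = 3, g = 6.
Check constraint 2: k - n = -2; constraint 4: j - k = 3; constraint 5: n + m = 11. The remaining constraints are straightforward to verify.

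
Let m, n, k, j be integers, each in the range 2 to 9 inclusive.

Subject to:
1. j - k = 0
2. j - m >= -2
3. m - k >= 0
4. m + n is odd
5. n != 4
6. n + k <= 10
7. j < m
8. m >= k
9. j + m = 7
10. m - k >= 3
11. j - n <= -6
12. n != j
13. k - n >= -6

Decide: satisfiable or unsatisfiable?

Constraints 2, 10, 11, and 13 give k − n ≥ -6, n − j ≥ 6, j − m ≥ -2, m − k ≥ 3.
Adding all 4 inequalities: the left sides telescope to 0, and the right sides sum to (-6) + 6 + (-2) + 3 = 1. So 0 ≥ 1, which is false.

Unsatisfiable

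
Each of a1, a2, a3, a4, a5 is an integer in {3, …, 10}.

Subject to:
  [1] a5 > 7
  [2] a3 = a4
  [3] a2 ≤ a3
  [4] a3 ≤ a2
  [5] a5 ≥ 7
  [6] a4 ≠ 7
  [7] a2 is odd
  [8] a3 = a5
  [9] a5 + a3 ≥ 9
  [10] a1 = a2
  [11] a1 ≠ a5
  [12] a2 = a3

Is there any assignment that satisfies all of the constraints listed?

From constraints 8, 10, and 12, a1 = a2 = a3 = a5, so a1 = a5. But constraint 11 says a1 ≠ a5. Contradiction.

Unsatisfiable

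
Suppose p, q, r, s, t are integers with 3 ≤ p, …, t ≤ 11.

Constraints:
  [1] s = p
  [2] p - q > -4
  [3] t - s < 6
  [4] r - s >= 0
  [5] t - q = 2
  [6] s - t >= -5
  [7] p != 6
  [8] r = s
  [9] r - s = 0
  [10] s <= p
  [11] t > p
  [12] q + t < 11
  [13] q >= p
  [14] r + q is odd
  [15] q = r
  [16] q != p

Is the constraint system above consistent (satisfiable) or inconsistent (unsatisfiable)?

From constraints 1, 8, and 15, q = r = s = p, so q = p. But constraint 16 says q ≠ p. Contradiction.

Unsatisfiable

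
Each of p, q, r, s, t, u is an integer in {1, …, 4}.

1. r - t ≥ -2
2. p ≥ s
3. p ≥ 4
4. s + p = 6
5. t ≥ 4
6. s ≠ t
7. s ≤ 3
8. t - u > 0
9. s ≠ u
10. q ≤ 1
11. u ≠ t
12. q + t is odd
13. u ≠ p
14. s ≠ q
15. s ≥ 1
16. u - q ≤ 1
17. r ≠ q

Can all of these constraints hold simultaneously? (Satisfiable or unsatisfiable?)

One satisfying assignment is p = 4, q = 1, r = 4, s = 2, t = 4, u = 1.
For the less obvious constraints — constraint 1: r - t = 0; constraint 4: s + p = 6; constraint 8: t - u = 3 — and the others hold by inspection.

Satisfiable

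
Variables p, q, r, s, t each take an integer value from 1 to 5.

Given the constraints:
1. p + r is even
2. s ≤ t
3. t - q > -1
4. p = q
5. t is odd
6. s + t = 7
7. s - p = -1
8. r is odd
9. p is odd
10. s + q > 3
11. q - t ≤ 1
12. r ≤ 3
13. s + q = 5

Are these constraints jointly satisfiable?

The assignment p = 3, q = 3, r = 3, s = 2, t = 5 works:
  constraint 3 holds since t - q = 2.
  constraint 6 holds since s + t = 7.
The rest check out directly.

Satisfiable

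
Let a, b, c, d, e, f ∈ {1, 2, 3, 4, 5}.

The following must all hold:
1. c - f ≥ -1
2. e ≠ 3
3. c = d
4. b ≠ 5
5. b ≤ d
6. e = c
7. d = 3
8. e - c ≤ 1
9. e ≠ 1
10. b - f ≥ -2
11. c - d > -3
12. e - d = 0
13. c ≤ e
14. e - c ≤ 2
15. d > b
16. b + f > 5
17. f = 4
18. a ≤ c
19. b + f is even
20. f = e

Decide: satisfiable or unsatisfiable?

Constraint 17 fixes f = 4 and constraint 7 fixes d = 3. Constraints 3, 6, and 20 give f = e = c = d, so f = d. But 4 ≠ 3 — contradiction.

Unsatisfiable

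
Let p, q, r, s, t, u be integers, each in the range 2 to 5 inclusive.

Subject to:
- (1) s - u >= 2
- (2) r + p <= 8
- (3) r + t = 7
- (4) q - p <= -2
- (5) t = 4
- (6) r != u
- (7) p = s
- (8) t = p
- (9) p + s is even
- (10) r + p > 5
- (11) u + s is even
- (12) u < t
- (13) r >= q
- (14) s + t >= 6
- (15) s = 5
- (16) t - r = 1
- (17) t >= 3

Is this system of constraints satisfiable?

Constraint 5 fixes t = 4 and constraint 15 fixes s = 5. Constraints 7 and 8 give t = p = s, so t = s. But 4 ≠ 5 — contradiction.

Unsatisfiable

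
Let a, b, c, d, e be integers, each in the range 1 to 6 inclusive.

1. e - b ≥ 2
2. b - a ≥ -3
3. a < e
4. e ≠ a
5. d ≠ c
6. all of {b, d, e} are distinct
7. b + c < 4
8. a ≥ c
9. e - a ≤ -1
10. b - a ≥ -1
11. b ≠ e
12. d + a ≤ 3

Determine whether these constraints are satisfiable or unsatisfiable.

Unsatisfiable

Constraints 1, 9, and 10 give e − b ≥ 2, b − a ≥ -1, a − e ≥ 1.
Adding all 3 inequalities: the left sides telescope to 0, and the right sides sum to 2 + (-1) + 1 = 2. So 0 ≥ 2, which is false.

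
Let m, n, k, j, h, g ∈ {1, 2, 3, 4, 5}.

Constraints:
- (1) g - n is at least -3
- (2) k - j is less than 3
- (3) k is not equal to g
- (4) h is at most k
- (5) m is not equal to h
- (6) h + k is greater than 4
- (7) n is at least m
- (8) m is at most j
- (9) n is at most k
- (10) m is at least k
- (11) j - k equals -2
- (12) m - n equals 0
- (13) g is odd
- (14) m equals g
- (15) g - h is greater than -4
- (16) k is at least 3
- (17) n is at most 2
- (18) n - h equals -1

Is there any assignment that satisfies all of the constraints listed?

Unsatisfiable

From constraints 10 and 16: m ≥ k and k ≥ 3, so m ≥ 3. From constraints 7 and 17: m ≤ n and n ≤ 2, so m ≤ 2. But 2 < 3, so no value of m works.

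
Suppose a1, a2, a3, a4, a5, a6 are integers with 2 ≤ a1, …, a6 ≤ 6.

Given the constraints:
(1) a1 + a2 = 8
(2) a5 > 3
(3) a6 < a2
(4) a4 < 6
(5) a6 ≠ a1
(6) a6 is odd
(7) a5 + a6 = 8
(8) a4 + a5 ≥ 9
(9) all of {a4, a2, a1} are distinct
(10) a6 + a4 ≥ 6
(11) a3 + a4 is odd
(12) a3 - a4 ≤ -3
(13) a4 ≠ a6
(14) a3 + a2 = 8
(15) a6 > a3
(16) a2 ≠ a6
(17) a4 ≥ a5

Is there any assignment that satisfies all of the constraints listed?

Satisfiable

Try a1 = 2, a2 = 6, a3 = 2, a4 = 5, a5 = 5, a6 = 3.
Check constraint 1: a1 + a2 = 8; constraint 7: a5 + a6 = 8; constraint 8: a4 + a5 = 10. The remaining constraints are straightforward to verify.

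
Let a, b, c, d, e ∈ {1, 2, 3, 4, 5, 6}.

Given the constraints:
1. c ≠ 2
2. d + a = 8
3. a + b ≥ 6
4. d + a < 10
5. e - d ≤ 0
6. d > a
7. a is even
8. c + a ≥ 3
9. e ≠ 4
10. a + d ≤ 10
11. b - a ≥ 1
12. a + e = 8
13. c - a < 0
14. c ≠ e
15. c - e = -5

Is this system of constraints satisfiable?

Satisfiable

Try a = 2, b = 6, c = 1, d = 6, e = 6.
Check constraint 2: d + a = 8; constraint 3: a + b = 8; constraint 4: d + a = 8. The remaining constraints are straightforward to verify.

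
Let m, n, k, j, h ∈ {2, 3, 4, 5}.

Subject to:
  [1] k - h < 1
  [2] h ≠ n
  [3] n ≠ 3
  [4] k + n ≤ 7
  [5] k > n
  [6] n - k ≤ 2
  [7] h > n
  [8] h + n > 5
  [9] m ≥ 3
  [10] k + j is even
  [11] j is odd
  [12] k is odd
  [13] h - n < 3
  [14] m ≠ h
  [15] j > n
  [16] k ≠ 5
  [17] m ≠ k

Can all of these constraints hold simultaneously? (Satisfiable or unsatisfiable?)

Satisfiable

Try m = 5, n = 2, k = 3, j = 5, h = 4.
Check constraint 1: k - h = -1; constraint 4: k + n = 5; constraint 6: n - k = -1. The remaining constraints are straightforward to verify.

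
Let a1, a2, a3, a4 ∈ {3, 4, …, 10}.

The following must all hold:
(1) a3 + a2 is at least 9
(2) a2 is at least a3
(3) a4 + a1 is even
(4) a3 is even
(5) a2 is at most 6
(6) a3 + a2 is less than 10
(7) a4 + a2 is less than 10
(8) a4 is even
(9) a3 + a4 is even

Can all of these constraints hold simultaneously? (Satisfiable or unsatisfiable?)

Satisfiable

Take a1 = 4, a2 = 5, a3 = 4, a4 = 4. Then constraint 1: a3 + a2 = 9; constraint 6: a3 + a2 = 9, and every other listed constraint is also met.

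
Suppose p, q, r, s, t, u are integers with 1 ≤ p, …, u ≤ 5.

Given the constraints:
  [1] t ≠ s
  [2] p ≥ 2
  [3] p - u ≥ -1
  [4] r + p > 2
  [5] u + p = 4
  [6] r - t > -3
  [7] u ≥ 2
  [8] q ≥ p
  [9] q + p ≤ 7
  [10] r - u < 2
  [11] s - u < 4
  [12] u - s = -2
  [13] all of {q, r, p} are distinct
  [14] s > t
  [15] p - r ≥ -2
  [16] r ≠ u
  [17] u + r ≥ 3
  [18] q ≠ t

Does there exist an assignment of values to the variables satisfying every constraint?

Satisfiable

Setting (p, q, r, s, t, u) = (2, 3, 1, 4, 1, 2) satisfies everything: constraint 3: p - u = 0; constraint 4: r + p = 3; constraint 5: u + p = 4, and the others follow.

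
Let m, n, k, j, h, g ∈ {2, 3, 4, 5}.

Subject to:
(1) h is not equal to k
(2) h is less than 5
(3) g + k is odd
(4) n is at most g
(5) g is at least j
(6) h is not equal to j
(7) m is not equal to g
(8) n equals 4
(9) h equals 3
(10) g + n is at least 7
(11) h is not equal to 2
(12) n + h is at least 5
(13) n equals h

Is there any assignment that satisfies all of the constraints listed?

Constraint 8 fixes n = 4 and constraint 9 fixes h = 3, but constraint 13 requires n = h. Since 4 ≠ 3, contradiction.

Unsatisfiable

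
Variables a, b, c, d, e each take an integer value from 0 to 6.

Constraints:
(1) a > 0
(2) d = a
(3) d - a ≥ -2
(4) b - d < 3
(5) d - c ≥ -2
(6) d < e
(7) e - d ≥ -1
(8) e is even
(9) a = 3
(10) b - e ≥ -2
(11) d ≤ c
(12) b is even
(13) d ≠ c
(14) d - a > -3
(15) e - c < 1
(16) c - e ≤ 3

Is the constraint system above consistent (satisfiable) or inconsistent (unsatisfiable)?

One satisfying assignment is a = 3, b = 4, c = 5, d = 3, e = 4.
For the less obvious constraints — constraint 3: d - a = 0; constraint 4: b - d = 1; constraint 5: d - c = -2 — and the others hold by inspection.

Satisfiable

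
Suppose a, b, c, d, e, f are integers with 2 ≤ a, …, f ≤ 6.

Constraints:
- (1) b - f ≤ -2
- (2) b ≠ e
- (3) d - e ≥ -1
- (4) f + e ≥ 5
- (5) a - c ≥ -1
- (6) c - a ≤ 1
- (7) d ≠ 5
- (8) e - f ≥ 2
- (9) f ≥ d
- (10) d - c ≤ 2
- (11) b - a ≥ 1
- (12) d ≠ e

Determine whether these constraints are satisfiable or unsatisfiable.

Constraints 1, 3, 6, 8, 10, and 11 give a − c ≥ -1, c − d ≥ -2, d − e ≥ -1, e − f ≥ 2, f − b ≥ 2, b − a ≥ 1.
Adding all 6 inequalities: the left sides telescope to 0, and the right sides sum to (-1) + (-2) + (-1) + 2 + 2 + 1 = 1. So 0 ≥ 1, which is false.

Unsatisfiable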